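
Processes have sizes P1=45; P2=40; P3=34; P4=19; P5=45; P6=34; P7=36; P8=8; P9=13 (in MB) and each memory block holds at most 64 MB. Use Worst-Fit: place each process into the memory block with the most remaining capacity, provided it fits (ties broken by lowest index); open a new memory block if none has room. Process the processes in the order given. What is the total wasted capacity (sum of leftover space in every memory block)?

110

Put P1 (45 MB) in memory block 1; 19 MB remain.
Put P2 (40 MB) in memory block 2; 24 MB remain.
Put P3 (34 MB) in memory block 3; 30 MB remain.
Put P4 (19 MB) in memory block 3; 11 MB remain.
Put P5 (45 MB) in memory block 4; 19 MB remain.
Put P6 (34 MB) in memory block 5; 30 MB remain.
Put P7 (36 MB) in memory block 6; 28 MB remain.
Put P8 (8 MB) in memory block 5; 22 MB remain.
Put P9 (13 MB) in memory block 6; 15 MB remain.
6 memory blocks × 64 MB = 384 MB; used 274 MB; unused 110 MB.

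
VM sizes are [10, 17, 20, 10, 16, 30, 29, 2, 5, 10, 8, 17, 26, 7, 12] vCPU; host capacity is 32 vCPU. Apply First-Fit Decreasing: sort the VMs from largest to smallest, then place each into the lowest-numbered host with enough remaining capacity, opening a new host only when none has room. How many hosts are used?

Sorted descending: 30, 29, 26, 20, 17, 17, 16, 12, 10, 10, 10, 8, 7, 5, 2.
30 vCPU → host 1 (remaining 2 vCPU)
29 vCPU → host 2 (remaining 3 vCPU)
26 vCPU → host 3 (remaining 6 vCPU)
20 vCPU → host 4 (remaining 12 vCPU)
17 vCPU → host 5 (remaining 15 vCPU)
17 vCPU → host 6 (remaining 15 vCPU)
16 vCPU → host 7 (remaining 16 vCPU)
12 vCPU → host 4 (remaining 0 vCPU)
10 vCPU → host 5 (remaining 5 vCPU)
10 vCPU → host 6 (remaining 5 vCPU)
10 vCPU → host 7 (remaining 6 vCPU)
8 vCPU → host 8 (remaining 24 vCPU)
7 vCPU → host 8 (remaining 17 vCPU)
5 vCPU → host 3 (remaining 1 vCPU)
2 vCPU → host 1 (remaining 0 vCPU)
Final hosts: [30,2] [29] [26,5] [20,12] [17,10] [17,10] [16,10] [8,7].

8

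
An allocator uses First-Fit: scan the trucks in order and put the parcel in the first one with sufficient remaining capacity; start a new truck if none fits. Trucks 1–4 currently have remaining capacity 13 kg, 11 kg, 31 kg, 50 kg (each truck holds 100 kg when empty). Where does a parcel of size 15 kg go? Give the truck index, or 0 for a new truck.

3

Trucks with room: truck 3 (31 kg), truck 4 (50 kg).
The first with room is truck 3.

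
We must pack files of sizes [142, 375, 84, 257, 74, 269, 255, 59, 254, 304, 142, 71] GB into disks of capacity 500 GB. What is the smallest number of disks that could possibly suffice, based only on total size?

5

Total size = 142 + 375 + 84 + 257 + 74 + 269 + 255 + 59 + 254 + 304 + 142 + 71 = 2286 GB.
⌈2286 / 500⌉ = 5.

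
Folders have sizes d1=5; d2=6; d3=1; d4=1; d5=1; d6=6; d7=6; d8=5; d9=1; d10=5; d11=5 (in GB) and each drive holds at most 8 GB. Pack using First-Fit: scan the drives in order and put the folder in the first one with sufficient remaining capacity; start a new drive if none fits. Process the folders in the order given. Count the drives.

d1 (5 GB) → drive 1 (remaining 3 GB)
d2 (6 GB) → drive 2 (remaining 2 GB)
d3 (1 GB) → drive 1 (remaining 2 GB)
d4 (1 GB) → drive 1 (remaining 1 GB)
d5 (1 GB) → drive 1 (remaining 0 GB)
d6 (6 GB) → drive 3 (remaining 2 GB)
d7 (6 GB) → drive 4 (remaining 2 GB)
d8 (5 GB) → drive 5 (remaining 3 GB)
d9 (1 GB) → drive 2 (remaining 1 GB)
d10 (5 GB) → drive 6 (remaining 3 GB)
d11 (5 GB) → drive 7 (remaining 3 GB)

7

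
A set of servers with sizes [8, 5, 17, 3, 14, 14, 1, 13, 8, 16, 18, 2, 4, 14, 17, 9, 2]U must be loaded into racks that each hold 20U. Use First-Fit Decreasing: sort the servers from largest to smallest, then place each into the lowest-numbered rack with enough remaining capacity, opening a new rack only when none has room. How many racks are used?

Sorted descending: 18, 17, 17, 16, 14, 14, 14, 13, 9, 8, 8, 5, 4, 3, 2, 2, 1.
rack 1: place 18U, 2U left
rack 2: place 17U, 3U left
rack 3: place 17U, 3U left
rack 4: place 16U, 4U left
rack 5: place 14U, 6U left
rack 6: place 14U, 6U left
rack 7: place 14U, 6U left
rack 8: place 13U, 7U left
rack 9: place 9U, 11U left
rack 9: place 8U, 3U left
rack 10: place 8U, 12U left
rack 5: place 5U, 1U left
rack 4: place 4U, 0U left
rack 2: place 3U, 0U left
rack 1: place 2U, 0U left
rack 3: place 2U, 1U left
rack 3: place 1U, 0U left
Final racks: [18,2] [17,3] [17,2,1] [16,4] [14,5] [14] [14] [13] [9,8] [8].

10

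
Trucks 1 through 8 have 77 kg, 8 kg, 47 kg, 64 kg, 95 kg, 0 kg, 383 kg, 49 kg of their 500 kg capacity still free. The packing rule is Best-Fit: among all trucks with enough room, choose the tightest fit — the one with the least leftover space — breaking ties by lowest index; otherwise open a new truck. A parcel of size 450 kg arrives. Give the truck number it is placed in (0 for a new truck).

0

No truck has ≥ 450 kg free, so a new truck is opened.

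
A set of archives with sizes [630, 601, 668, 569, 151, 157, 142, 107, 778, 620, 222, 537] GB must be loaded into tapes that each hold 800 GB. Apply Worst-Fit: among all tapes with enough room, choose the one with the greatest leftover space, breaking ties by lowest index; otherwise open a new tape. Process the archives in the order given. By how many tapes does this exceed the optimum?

Worst-Fit: [630,142] [601,157] [668,107] [569,151] [778] [620] [222,537] → 7 tapes.
Total size 5182 GB; any packing needs at least ⌈5182/800⌉ = 7 tapes.
So 7 is already optimal.

0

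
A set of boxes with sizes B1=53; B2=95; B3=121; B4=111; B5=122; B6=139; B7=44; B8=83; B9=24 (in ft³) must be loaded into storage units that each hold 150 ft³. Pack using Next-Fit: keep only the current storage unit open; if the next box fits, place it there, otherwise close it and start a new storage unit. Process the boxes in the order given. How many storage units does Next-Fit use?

7

storage unit 1: place B1 (53 ft³), 97 ft³ left
storage unit 1: place B2 (95 ft³), 2 ft³ left
storage unit 2: place B3 (121 ft³), 29 ft³ left
storage unit 3: place B4 (111 ft³), 39 ft³ left
storage unit 4: place B5 (122 ft³), 28 ft³ left
storage unit 5: place B6 (139 ft³), 11 ft³ left
storage unit 6: place B7 (44 ft³), 106 ft³ left
storage unit 6: place B8 (83 ft³), 23 ft³ left
storage unit 7: place B9 (24 ft³), 126 ft³ left
Final storage units: [53,95] [121] [111] [122] [139] [44,83] [24].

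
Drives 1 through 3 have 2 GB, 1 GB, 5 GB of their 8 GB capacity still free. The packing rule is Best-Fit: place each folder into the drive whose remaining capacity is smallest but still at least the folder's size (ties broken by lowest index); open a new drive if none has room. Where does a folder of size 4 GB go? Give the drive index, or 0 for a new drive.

3

Drives with room: drive 3 (5 GB).
Tightest fit is drive 3 with 5 GB free.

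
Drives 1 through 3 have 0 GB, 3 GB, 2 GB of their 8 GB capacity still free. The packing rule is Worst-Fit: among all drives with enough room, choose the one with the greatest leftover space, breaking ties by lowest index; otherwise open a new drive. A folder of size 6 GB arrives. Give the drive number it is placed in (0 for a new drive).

0

No drive has ≥ 6 GB free, so a new drive is opened.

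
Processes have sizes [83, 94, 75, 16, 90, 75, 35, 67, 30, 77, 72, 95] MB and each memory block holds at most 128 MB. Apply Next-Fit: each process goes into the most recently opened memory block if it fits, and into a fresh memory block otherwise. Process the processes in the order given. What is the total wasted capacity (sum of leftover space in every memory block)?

343

83 MB → memory block 1 (remaining 45 MB)
94 MB → memory block 2 (remaining 34 MB)
75 MB → memory block 3 (remaining 53 MB)
16 MB → memory block 3 (remaining 37 MB)
90 MB → memory block 4 (remaining 38 MB)
75 MB → memory block 5 (remaining 53 MB)
35 MB → memory block 5 (remaining 18 MB)
67 MB → memory block 6 (remaining 61 MB)
30 MB → memory block 6 (remaining 31 MB)
77 MB → memory block 7 (remaining 51 MB)
72 MB → memory block 8 (remaining 56 MB)
95 MB → memory block 9 (remaining 33 MB)
9 memory blocks × 128 MB = 1152 MB; used 809 MB; unused 343 MB.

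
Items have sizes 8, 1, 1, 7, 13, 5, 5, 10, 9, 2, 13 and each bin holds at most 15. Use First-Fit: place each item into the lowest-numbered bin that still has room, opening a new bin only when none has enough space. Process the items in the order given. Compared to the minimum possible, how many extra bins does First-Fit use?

1

First-Fit: [8,1,1,5] [7,5,2] [13] [10] [9] [13] → 6 bins.
Total size 74; any packing needs at least ⌈74/15⌉ = 5 bins.
An optimal packing achieves that bound: [13,2] [13,1,1] [10,5] [9,5] [8,7] → 5 bins.
Excess: 6 − 5 = 1.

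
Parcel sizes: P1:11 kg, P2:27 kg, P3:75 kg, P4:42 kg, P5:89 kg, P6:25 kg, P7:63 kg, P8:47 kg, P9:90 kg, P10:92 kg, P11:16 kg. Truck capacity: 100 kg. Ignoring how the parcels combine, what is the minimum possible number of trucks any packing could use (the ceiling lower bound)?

6 trucks

Total size = 11 + 27 + 75 + 42 + 89 + 25 + 63 + 47 + 90 + 92 + 16 = 577 kg.
⌈577 / 100⌉ = 6.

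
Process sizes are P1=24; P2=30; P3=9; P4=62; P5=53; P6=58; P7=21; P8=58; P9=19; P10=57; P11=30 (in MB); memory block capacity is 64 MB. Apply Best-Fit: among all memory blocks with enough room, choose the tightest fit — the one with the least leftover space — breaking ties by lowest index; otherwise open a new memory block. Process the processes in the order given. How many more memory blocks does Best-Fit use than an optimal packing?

Best-Fit: [24,30,9] [62] [53] [58] [21,19] [58] [57] [30] → 8 memory blocks.
Total size 421 MB; any packing needs at least ⌈421/64⌉ = 7 memory blocks.
An optimal packing achieves that bound: [62] [58] [58] [57] [53,9] [30,30] [24,21,19] → 7 memory blocks.
Excess: 8 − 7 = 1.

1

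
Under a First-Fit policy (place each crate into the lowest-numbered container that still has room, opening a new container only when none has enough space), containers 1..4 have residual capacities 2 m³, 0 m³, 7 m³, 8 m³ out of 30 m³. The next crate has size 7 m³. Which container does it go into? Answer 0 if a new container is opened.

3

Containers with room: container 3 (7 m³), container 4 (8 m³).
The first with room is container 3.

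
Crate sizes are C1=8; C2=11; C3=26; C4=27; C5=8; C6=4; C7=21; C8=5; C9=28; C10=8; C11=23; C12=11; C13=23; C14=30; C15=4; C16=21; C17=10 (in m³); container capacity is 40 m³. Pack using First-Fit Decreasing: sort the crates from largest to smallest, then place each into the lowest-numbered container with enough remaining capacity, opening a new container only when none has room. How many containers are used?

8

Sorted descending: 30, 28, 27, 26, 23, 23, 21, 21, 11, 11, 10, 8, 8, 8, 5, 4, 4.
30 m³ → container 1 (remaining 10 m³)
28 m³ → container 2 (remaining 12 m³)
27 m³ → container 3 (remaining 13 m³)
26 m³ → container 4 (remaining 14 m³)
23 m³ → container 5 (remaining 17 m³)
23 m³ → container 6 (remaining 17 m³)
21 m³ → container 7 (remaining 19 m³)
21 m³ → container 8 (remaining 19 m³)
11 m³ → container 2 (remaining 1 m³)
11 m³ → container 3 (remaining 2 m³)
10 m³ → container 1 (remaining 0 m³)
8 m³ → container 4 (remaining 6 m³)
8 m³ → container 5 (remaining 9 m³)
8 m³ → container 5 (remaining 1 m³)
5 m³ → container 4 (remaining 1 m³)
4 m³ → container 6 (remaining 13 m³)
4 m³ → container 6 (remaining 9 m³)
Final containers: [30,10] [28,11] [27,11] [26,8,5] [23,8,8] [23,4,4] [21] [21].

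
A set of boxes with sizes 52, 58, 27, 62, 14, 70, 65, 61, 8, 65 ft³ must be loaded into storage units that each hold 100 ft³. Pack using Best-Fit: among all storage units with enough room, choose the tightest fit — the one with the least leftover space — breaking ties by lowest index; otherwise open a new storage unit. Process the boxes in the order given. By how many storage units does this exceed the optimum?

0

Best-Fit: [52] [58,27,14] [62] [70,8] [65] [61] [65] → 7 storage units.
7 boxes exceed 50 ft³ (half the capacity), and no two of those can share a storage unit, so at least 7 storage units are needed.
So 7 is already optimal.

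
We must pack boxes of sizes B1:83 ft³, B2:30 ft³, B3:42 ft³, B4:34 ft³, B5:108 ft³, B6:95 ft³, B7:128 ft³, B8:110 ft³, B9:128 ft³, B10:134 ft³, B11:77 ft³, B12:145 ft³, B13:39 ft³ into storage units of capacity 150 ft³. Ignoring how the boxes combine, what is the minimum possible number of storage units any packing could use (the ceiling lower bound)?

8 storage units

Total size = 83 + 30 + 42 + 34 + 108 + 95 + 128 + 110 + 128 + 134 + 77 + 145 + 39 = 1153 ft³.
⌈1153 / 150⌉ = 8.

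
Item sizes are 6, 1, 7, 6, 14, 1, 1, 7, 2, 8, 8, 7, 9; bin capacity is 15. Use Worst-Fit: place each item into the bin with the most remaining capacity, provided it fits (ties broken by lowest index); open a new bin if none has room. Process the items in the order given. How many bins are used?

bin 1: place 6, 9 left
bin 1: place 1, 8 left
bin 1: place 7, 1 left
bin 2: place 6, 9 left
bin 3: place 14, 1 left
bin 2: place 1, 8 left
bin 2: place 1, 7 left
bin 2: place 7, 0 left
bin 4: place 2, 13 left
bin 4: place 8, 5 left
bin 5: place 8, 7 left
bin 5: place 7, 0 left
bin 6: place 9, 6 left
Final bins: [6,1,7] [6,1,1,7] [14] [2,8] [8,7] [9].

6 bins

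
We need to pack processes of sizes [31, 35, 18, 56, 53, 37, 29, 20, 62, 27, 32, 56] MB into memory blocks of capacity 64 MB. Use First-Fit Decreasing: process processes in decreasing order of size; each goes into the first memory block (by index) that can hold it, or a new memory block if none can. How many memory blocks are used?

Sorted descending: 62, 56, 56, 53, 37, 35, 32, 31, 29, 27, 20, 18.
62 MB → memory block 1 (remaining 2 MB)
56 MB → memory block 2 (remaining 8 MB)
56 MB → memory block 3 (remaining 8 MB)
53 MB → memory block 4 (remaining 11 MB)
37 MB → memory block 5 (remaining 27 MB)
35 MB → memory block 6 (remaining 29 MB)
32 MB → memory block 7 (remaining 32 MB)
31 MB → memory block 7 (remaining 1 MB)
29 MB → memory block 6 (remaining 0 MB)
27 MB → memory block 5 (remaining 0 MB)
20 MB → memory block 8 (remaining 44 MB)
18 MB → memory block 8 (remaining 26 MB)
Final memory blocks: [62] [56] [56] [53] [37,27] [35,29] [32,31] [20,18].

8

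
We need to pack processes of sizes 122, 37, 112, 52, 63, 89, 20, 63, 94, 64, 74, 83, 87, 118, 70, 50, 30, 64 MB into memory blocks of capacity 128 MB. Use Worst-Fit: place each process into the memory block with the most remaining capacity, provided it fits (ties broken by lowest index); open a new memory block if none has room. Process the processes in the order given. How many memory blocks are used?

memory block 1: place 122 MB, 6 MB left
memory block 2: place 37 MB, 91 MB left
memory block 3: place 112 MB, 16 MB left
memory block 2: place 52 MB, 39 MB left
memory block 4: place 63 MB, 65 MB left
memory block 5: place 89 MB, 39 MB left
memory block 4: place 20 MB, 45 MB left
memory block 6: place 63 MB, 65 MB left
memory block 7: place 94 MB, 34 MB left
memory block 6: place 64 MB, 1 MB left
memory block 8: place 74 MB, 54 MB left
memory block 9: place 83 MB, 45 MB left
memory block 10: place 87 MB, 41 MB left
memory block 11: place 118 MB, 10 MB left
memory block 12: place 70 MB, 58 MB left
memory block 12: place 50 MB, 8 MB left
memory block 8: place 30 MB, 24 MB left
memory block 13: place 64 MB, 64 MB left

13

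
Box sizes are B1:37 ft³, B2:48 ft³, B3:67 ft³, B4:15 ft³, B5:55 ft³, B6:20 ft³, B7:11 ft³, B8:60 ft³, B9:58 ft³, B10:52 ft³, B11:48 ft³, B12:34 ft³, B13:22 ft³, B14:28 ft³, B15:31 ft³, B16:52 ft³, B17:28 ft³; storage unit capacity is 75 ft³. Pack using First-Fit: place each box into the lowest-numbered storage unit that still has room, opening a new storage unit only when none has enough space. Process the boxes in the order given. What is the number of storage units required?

11

Put B1 (37 ft³) in storage unit 1; 38 ft³ remain.
Put B2 (48 ft³) in storage unit 2; 27 ft³ remain.
Put B3 (67 ft³) in storage unit 3; 8 ft³ remain.
Put B4 (15 ft³) in storage unit 1; 23 ft³ remain.
Put B5 (55 ft³) in storage unit 4; 20 ft³ remain.
Put B6 (20 ft³) in storage unit 1; 3 ft³ remain.
Put B7 (11 ft³) in storage unit 2; 16 ft³ remain.
Put B8 (60 ft³) in storage unit 5; 15 ft³ remain.
Put B9 (58 ft³) in storage unit 6; 17 ft³ remain.
Put B10 (52 ft³) in storage unit 7; 23 ft³ remain.
Put B11 (48 ft³) in storage unit 8; 27 ft³ remain.
Put B12 (34 ft³) in storage unit 9; 41 ft³ remain.
Put B13 (22 ft³) in storage unit 7; 1 ft³ remain.
Put B14 (28 ft³) in storage unit 9; 13 ft³ remain.
Put B15 (31 ft³) in storage unit 10; 44 ft³ remain.
Put B16 (52 ft³) in storage unit 11; 23 ft³ remain.
Put B17 (28 ft³) in storage unit 10; 16 ft³ remain.
Final storage units: [37,15,20] [48,11] [67] [55] [60] [58] [52,22] [48] [34,28] [31,28] [52].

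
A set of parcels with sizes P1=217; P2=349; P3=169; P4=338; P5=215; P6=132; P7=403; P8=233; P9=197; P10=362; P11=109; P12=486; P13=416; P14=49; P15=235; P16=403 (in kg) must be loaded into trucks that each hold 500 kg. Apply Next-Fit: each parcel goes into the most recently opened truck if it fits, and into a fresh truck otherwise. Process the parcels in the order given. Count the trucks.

12 trucks

truck 1: place P1 (217 kg), 283 kg left
truck 2: place P2 (349 kg), 151 kg left
truck 3: place P3 (169 kg), 331 kg left
truck 4: place P4 (338 kg), 162 kg left
truck 5: place P5 (215 kg), 285 kg left
truck 5: place P6 (132 kg), 153 kg left
truck 6: place P7 (403 kg), 97 kg left
truck 7: place P8 (233 kg), 267 kg left
truck 7: place P9 (197 kg), 70 kg left
truck 8: place P10 (362 kg), 138 kg left
truck 8: place P11 (109 kg), 29 kg left
truck 9: place P12 (486 kg), 14 kg left
truck 10: place P13 (416 kg), 84 kg left
truck 10: place P14 (49 kg), 35 kg left
truck 11: place P15 (235 kg), 265 kg left
truck 12: place P16 (403 kg), 97 kg left
Final trucks: [217] [349] [169] [338] [215,132] [403] [233,197] [362,109] [486] [416,49] [235] [403].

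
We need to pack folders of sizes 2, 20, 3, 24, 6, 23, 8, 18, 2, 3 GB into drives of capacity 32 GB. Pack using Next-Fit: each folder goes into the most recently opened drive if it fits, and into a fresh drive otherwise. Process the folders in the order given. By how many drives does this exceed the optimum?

0

Next-Fit: [2,20,3] [24,6] [23,8] [18,2,3] → 4 drives.
Total size 109 GB; any packing needs at least ⌈109/32⌉ = 4 drives.
So 4 is already optimal.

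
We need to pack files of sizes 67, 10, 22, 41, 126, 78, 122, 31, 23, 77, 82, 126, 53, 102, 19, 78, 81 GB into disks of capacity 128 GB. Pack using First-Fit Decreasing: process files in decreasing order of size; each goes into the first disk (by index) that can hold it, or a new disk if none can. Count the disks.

10

Sorted descending: 126, 126, 122, 102, 82, 81, 78, 78, 77, 67, 53, 41, 31, 23, 22, 19, 10.
Put 126 GB in disk 1; 2 GB remain.
Put 126 GB in disk 2; 2 GB remain.
Put 122 GB in disk 3; 6 GB remain.
Put 102 GB in disk 4; 26 GB remain.
Put 82 GB in disk 5; 46 GB remain.
Put 81 GB in disk 6; 47 GB remain.
Put 78 GB in disk 7; 50 GB remain.
Put 78 GB in disk 8; 50 GB remain.
Put 77 GB in disk 9; 51 GB remain.
Put 67 GB in disk 10; 61 GB remain.
Put 53 GB in disk 10; 8 GB remain.
Put 41 GB in disk 5; 5 GB remain.
Put 31 GB in disk 6; 16 GB remain.
Put 23 GB in disk 4; 3 GB remain.
Put 22 GB in disk 7; 28 GB remain.
Put 19 GB in disk 7; 9 GB remain.
Put 10 GB in disk 6; 6 GB remain.
Final disks: [126] [126] [122] [102,23] [82,41] [81,31,10] [78,22,19] [78] [77] [67,53].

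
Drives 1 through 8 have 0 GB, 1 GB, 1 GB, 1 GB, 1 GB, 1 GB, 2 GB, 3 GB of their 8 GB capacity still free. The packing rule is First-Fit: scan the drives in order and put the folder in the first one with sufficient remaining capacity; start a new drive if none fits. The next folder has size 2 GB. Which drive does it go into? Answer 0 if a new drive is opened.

7

Drives with room: drive 7 (2 GB), drive 8 (3 GB).
The first with room is drive 7.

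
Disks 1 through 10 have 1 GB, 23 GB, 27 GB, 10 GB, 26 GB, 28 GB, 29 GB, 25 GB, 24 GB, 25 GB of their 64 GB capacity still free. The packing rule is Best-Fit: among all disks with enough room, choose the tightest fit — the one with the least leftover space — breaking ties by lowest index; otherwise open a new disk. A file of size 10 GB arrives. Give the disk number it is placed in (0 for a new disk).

4

Disks with room: disk 2 (23 GB), disk 3 (27 GB), disk 4 (10 GB), disk 5 (26 GB), disk 6 (28 GB), disk 7 (29 GB), disk 8 (25 GB), disk 9 (24 GB), disk 10 (25 GB).
Tightest fit is disk 4 with 10 GB free.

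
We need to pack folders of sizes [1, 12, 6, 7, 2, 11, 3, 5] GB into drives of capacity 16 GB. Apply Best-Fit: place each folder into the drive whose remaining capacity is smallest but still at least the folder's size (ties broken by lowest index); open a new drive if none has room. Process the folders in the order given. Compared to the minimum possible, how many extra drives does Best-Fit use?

0

Best-Fit: [1,12,2] [6,7,3] [11,5] → 3 drives.
Total size 47 GB; any packing needs at least ⌈47/16⌉ = 3 drives.
So 3 is already optimal.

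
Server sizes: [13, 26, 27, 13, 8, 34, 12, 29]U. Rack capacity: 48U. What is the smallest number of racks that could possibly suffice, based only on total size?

4 racks

Total size = 13 + 26 + 27 + 13 + 8 + 34 + 12 + 29 = 162U.
⌈162 / 48⌉ = 4.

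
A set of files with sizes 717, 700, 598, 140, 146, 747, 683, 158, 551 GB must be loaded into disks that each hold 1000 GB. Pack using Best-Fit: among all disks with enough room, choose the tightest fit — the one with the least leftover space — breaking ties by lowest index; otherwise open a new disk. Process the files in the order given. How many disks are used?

717 GB → disk 1 (remaining 283 GB)
700 GB → disk 2 (remaining 300 GB)
598 GB → disk 3 (remaining 402 GB)
140 GB → disk 1 (remaining 143 GB)
146 GB → disk 2 (remaining 154 GB)
747 GB → disk 4 (remaining 253 GB)
683 GB → disk 5 (remaining 317 GB)
158 GB → disk 4 (remaining 95 GB)
551 GB → disk 6 (remaining 449 GB)
Final disks: [717,140] [700,146] [598] [747,158] [683] [551].

6 disks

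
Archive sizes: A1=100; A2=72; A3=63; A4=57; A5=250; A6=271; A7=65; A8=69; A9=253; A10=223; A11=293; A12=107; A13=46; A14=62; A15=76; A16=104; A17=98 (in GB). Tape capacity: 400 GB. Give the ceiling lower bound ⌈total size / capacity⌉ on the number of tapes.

Total size = 100 + 72 + 63 + 57 + 250 + 271 + 65 + 69 + 253 + 223 + 293 + 107 + 46 + 62 + 76 + 104 + 98 = 2209 GB.
⌈2209 / 400⌉ = 6.

6 tapes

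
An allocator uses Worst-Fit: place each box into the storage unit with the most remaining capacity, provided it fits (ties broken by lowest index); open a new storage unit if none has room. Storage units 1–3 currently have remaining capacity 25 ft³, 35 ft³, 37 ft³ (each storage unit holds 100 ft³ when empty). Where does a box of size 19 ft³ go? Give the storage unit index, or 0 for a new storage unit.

3

Storage units with room: storage unit 1 (25 ft³), storage unit 2 (35 ft³), storage unit 3 (37 ft³).
Most room is storage unit 3 with 37 ft³ free.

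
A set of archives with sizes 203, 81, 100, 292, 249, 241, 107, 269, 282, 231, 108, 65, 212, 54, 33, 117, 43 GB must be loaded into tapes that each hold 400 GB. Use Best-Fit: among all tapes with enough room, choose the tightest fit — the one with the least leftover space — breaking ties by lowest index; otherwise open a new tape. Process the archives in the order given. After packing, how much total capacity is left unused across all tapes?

513

Put 203 GB in tape 1; 197 GB remain.
Put 81 GB in tape 1; 116 GB remain.
Put 100 GB in tape 1; 16 GB remain.
Put 292 GB in tape 2; 108 GB remain.
Put 249 GB in tape 3; 151 GB remain.
Put 241 GB in tape 4; 159 GB remain.
Put 107 GB in tape 2; 1 GB remain.
Put 269 GB in tape 5; 131 GB remain.
Put 282 GB in tape 6; 118 GB remain.
Put 231 GB in tape 7; 169 GB remain.
Put 108 GB in tape 6; 10 GB remain.
Put 65 GB in tape 5; 66 GB remain.
Put 212 GB in tape 8; 188 GB remain.
Put 54 GB in tape 5; 12 GB remain.
Put 33 GB in tape 3; 118 GB remain.
Put 117 GB in tape 3; 1 GB remain.
Put 43 GB in tape 4; 116 GB remain.
8 tapes × 400 GB = 3200 GB; used 2687 GB; unused 513 GB.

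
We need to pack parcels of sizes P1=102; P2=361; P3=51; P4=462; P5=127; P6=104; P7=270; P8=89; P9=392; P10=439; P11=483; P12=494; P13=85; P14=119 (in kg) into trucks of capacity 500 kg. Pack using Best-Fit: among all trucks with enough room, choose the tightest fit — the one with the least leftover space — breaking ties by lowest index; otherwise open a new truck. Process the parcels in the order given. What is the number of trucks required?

8

Put P1 (102 kg) in truck 1; 398 kg remain.
Put P2 (361 kg) in truck 1; 37 kg remain.
Put P3 (51 kg) in truck 2; 449 kg remain.
Put P4 (462 kg) in truck 3; 38 kg remain.
Put P5 (127 kg) in truck 2; 322 kg remain.
Put P6 (104 kg) in truck 2; 218 kg remain.
Put P7 (270 kg) in truck 4; 230 kg remain.
Put P8 (89 kg) in truck 2; 129 kg remain.
Put P9 (392 kg) in truck 5; 108 kg remain.
Put P10 (439 kg) in truck 6; 61 kg remain.
Put P11 (483 kg) in truck 7; 17 kg remain.
Put P12 (494 kg) in truck 8; 6 kg remain.
Put P13 (85 kg) in truck 5; 23 kg remain.
Put P14 (119 kg) in truck 2; 10 kg remain.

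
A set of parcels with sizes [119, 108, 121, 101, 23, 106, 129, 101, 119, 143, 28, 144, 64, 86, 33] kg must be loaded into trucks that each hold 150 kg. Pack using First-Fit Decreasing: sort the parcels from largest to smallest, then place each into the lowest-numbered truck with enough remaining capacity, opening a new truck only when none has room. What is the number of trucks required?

11

Sorted descending: 144, 143, 129, 121, 119, 119, 108, 106, 101, 101, 86, 64, 33, 28, 23.
truck 1: place 144 kg, 6 kg left
truck 2: place 143 kg, 7 kg left
truck 3: place 129 kg, 21 kg left
truck 4: place 121 kg, 29 kg left
truck 5: place 119 kg, 31 kg left
truck 6: place 119 kg, 31 kg left
truck 7: place 108 kg, 42 kg left
truck 8: place 106 kg, 44 kg left
truck 9: place 101 kg, 49 kg left
truck 10: place 101 kg, 49 kg left
truck 11: place 86 kg, 64 kg left
truck 11: place 64 kg, 0 kg left
truck 7: place 33 kg, 9 kg left
truck 4: place 28 kg, 1 kg left
truck 5: place 23 kg, 8 kg left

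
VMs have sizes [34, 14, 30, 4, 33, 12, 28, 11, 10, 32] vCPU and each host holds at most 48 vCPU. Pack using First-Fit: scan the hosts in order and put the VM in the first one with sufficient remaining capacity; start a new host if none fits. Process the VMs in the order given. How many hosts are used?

5 hosts

host 1: place 34 vCPU, 14 vCPU left
host 1: place 14 vCPU, 0 vCPU left
host 2: place 30 vCPU, 18 vCPU left
host 2: place 4 vCPU, 14 vCPU left
host 3: place 33 vCPU, 15 vCPU left
host 2: place 12 vCPU, 2 vCPU left
host 4: place 28 vCPU, 20 vCPU left
host 3: place 11 vCPU, 4 vCPU left
host 4: place 10 vCPU, 10 vCPU left
host 5: place 32 vCPU, 16 vCPU left
Final hosts: [34,14] [30,4,12] [33,11] [28,10] [32].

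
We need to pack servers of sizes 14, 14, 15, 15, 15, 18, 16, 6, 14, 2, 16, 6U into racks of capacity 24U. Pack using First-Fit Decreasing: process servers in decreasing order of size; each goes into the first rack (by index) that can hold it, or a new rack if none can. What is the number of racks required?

9 racks

Sorted descending: 18, 16, 16, 15, 15, 15, 14, 14, 14, 6, 6, 2.
18U → rack 1 (remaining 6U)
16U → rack 2 (remaining 8U)
16U → rack 3 (remaining 8U)
15U → rack 4 (remaining 9U)
15U → rack 5 (remaining 9U)
15U → rack 6 (remaining 9U)
14U → rack 7 (remaining 10U)
14U → rack 8 (remaining 10U)
14U → rack 9 (remaining 10U)
6U → rack 1 (remaining 0U)
6U → rack 2 (remaining 2U)
2U → rack 2 (remaining 0U)
Final racks: [18,6] [16,6,2] [16] [15] [15] [15] [14] [14] [14].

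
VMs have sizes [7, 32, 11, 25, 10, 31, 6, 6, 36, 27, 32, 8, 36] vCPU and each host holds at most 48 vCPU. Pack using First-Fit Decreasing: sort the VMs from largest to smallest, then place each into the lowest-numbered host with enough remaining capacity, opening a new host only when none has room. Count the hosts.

Sorted descending: 36, 36, 32, 32, 31, 27, 25, 11, 10, 8, 7, 6, 6.
host 1: place 36 vCPU, 12 vCPU left
host 2: place 36 vCPU, 12 vCPU left
host 3: place 32 vCPU, 16 vCPU left
host 4: place 32 vCPU, 16 vCPU left
host 5: place 31 vCPU, 17 vCPU left
host 6: place 27 vCPU, 21 vCPU left
host 7: place 25 vCPU, 23 vCPU left
host 1: place 11 vCPU, 1 vCPU left
host 2: place 10 vCPU, 2 vCPU left
host 3: place 8 vCPU, 8 vCPU left
host 3: place 7 vCPU, 1 vCPU left
host 4: place 6 vCPU, 10 vCPU left
host 4: place 6 vCPU, 4 vCPU left

7 hosts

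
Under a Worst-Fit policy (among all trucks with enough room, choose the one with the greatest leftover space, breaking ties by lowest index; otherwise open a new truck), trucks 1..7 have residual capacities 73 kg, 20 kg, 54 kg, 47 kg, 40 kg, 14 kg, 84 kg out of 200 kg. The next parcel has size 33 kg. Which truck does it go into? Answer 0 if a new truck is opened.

7

Trucks with room: truck 1 (73 kg), truck 3 (54 kg), truck 4 (47 kg), truck 5 (40 kg), truck 7 (84 kg).
Most room is truck 7 with 84 kg free.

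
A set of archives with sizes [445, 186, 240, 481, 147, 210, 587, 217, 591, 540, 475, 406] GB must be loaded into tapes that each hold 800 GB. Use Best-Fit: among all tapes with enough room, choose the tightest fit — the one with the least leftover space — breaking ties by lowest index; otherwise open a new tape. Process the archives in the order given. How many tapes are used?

tape 1: place 445 GB, 355 GB left
tape 1: place 186 GB, 169 GB left
tape 2: place 240 GB, 560 GB left
tape 2: place 481 GB, 79 GB left
tape 1: place 147 GB, 22 GB left
tape 3: place 210 GB, 590 GB left
tape 3: place 587 GB, 3 GB left
tape 4: place 217 GB, 583 GB left
tape 5: place 591 GB, 209 GB left
tape 4: place 540 GB, 43 GB left
tape 6: place 475 GB, 325 GB left
tape 7: place 406 GB, 394 GB left

7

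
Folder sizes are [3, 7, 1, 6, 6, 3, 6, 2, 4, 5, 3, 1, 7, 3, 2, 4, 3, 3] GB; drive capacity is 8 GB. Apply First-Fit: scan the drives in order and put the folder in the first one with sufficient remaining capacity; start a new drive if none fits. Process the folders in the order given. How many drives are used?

10 drives

3 GB → drive 1 (remaining 5 GB)
7 GB → drive 2 (remaining 1 GB)
1 GB → drive 1 (remaining 4 GB)
6 GB → drive 3 (remaining 2 GB)
6 GB → drive 4 (remaining 2 GB)
3 GB → drive 1 (remaining 1 GB)
6 GB → drive 5 (remaining 2 GB)
2 GB → drive 3 (remaining 0 GB)
4 GB → drive 6 (remaining 4 GB)
5 GB → drive 7 (remaining 3 GB)
3 GB → drive 6 (remaining 1 GB)
1 GB → drive 1 (remaining 0 GB)
7 GB → drive 8 (remaining 1 GB)
3 GB → drive 7 (remaining 0 GB)
2 GB → drive 4 (remaining 0 GB)
4 GB → drive 9 (remaining 4 GB)
3 GB → drive 9 (remaining 1 GB)
3 GB → drive 10 (remaining 5 GB)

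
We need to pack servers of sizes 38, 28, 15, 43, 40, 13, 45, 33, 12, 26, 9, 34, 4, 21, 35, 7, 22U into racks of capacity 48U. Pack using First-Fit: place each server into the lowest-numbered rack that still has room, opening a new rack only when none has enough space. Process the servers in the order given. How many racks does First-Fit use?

38U → rack 1 (remaining 10U)
28U → rack 2 (remaining 20U)
15U → rack 2 (remaining 5U)
43U → rack 3 (remaining 5U)
40U → rack 4 (remaining 8U)
13U → rack 5 (remaining 35U)
45U → rack 6 (remaining 3U)
33U → rack 5 (remaining 2U)
12U → rack 7 (remaining 36U)
26U → rack 7 (remaining 10U)
9U → rack 1 (remaining 1U)
34U → rack 8 (remaining 14U)
4U → rack 2 (remaining 1U)
21U → rack 9 (remaining 27U)
35U → rack 10 (remaining 13U)
7U → rack 4 (remaining 1U)
22U → rack 9 (remaining 5U)

10 racks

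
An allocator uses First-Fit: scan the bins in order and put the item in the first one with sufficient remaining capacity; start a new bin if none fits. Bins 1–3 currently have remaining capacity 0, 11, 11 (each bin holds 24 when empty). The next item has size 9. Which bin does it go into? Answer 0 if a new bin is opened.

2

Bins with room: bin 2 (11), bin 3 (11).
The first with room is bin 2.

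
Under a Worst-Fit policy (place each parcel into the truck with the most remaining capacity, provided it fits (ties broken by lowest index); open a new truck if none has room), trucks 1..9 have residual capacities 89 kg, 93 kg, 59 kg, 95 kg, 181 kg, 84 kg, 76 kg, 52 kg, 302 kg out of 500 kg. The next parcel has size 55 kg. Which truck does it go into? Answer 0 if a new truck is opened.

9

Trucks with room: truck 1 (89 kg), truck 2 (93 kg), truck 3 (59 kg), truck 4 (95 kg), truck 5 (181 kg), truck 6 (84 kg), truck 7 (76 kg), truck 9 (302 kg).
Most room is truck 9 with 302 kg free.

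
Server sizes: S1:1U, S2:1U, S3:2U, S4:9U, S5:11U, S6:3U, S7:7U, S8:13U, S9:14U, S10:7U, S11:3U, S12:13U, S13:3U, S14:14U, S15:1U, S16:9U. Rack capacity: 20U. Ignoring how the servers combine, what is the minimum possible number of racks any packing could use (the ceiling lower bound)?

6

Total size = 1 + 1 + 2 + 9 + 11 + 3 + 7 + 13 + 14 + 7 + 3 + 13 + 3 + 14 + 1 + 9 = 111U.
⌈111 / 20⌉ = 6.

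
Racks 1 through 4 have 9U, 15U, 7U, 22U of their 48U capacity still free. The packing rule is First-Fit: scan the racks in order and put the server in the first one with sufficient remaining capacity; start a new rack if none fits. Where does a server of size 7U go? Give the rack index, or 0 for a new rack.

1

Racks with room: rack 1 (9U), rack 2 (15U), rack 3 (7U), rack 4 (22U).
The first with room is rack 1.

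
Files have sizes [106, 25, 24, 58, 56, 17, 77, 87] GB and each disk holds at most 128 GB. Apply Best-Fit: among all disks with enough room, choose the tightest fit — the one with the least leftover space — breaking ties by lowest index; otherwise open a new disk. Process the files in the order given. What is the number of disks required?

Put 106 GB in disk 1; 22 GB remain.
Put 25 GB in disk 2; 103 GB remain.
Put 24 GB in disk 2; 79 GB remain.
Put 58 GB in disk 2; 21 GB remain.
Put 56 GB in disk 3; 72 GB remain.
Put 17 GB in disk 2; 4 GB remain.
Put 77 GB in disk 4; 51 GB remain.
Put 87 GB in disk 5; 41 GB remain.

5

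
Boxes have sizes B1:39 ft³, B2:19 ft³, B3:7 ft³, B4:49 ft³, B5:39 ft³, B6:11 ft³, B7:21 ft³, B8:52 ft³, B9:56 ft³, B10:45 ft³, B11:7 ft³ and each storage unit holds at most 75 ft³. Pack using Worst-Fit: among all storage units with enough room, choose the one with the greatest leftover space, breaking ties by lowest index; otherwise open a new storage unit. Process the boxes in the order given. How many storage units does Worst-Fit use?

6

storage unit 1: place B1 (39 ft³), 36 ft³ left
storage unit 1: place B2 (19 ft³), 17 ft³ left
storage unit 1: place B3 (7 ft³), 10 ft³ left
storage unit 2: place B4 (49 ft³), 26 ft³ left
storage unit 3: place B5 (39 ft³), 36 ft³ left
storage unit 3: place B6 (11 ft³), 25 ft³ left
storage unit 2: place B7 (21 ft³), 5 ft³ left
storage unit 4: place B8 (52 ft³), 23 ft³ left
storage unit 5: place B9 (56 ft³), 19 ft³ left
storage unit 6: place B10 (45 ft³), 30 ft³ left
storage unit 6: place B11 (7 ft³), 23 ft³ left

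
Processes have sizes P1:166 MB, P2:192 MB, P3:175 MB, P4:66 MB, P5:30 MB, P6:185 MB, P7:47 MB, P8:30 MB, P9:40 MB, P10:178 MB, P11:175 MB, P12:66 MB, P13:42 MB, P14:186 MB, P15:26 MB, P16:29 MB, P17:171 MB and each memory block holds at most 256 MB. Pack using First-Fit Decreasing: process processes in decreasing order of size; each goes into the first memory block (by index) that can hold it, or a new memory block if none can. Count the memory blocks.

Sorted descending: 192, 186, 185, 178, 175, 175, 171, 166, 66, 66, 47, 42, 40, 30, 30, 29, 26.
Put 192 MB in memory block 1; 64 MB remain.
Put 186 MB in memory block 2; 70 MB remain.
Put 185 MB in memory block 3; 71 MB remain.
Put 178 MB in memory block 4; 78 MB remain.
Put 175 MB in memory block 5; 81 MB remain.
Put 175 MB in memory block 6; 81 MB remain.
Put 171 MB in memory block 7; 85 MB remain.
Put 166 MB in memory block 8; 90 MB remain.
Put 66 MB in memory block 2; 4 MB remain.
Put 66 MB in memory block 3; 5 MB remain.
Put 47 MB in memory block 1; 17 MB remain.
Put 42 MB in memory block 4; 36 MB remain.
Put 40 MB in memory block 5; 41 MB remain.
Put 30 MB in memory block 4; 6 MB remain.
Put 30 MB in memory block 5; 11 MB remain.
Put 29 MB in memory block 6; 52 MB remain.
Put 26 MB in memory block 6; 26 MB remain.
Final memory blocks: [192,47] [186,66] [185,66] [178,42,30] [175,40,30] [175,29,26] [171] [166].

8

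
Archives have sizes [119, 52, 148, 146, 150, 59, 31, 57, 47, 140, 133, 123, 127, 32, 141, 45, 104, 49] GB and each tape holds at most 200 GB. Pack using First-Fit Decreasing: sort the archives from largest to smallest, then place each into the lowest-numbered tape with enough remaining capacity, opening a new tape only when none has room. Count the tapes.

Sorted descending: 150, 148, 146, 141, 140, 133, 127, 123, 119, 104, 59, 57, 52, 49, 47, 45, 32, 31.
Put 150 GB in tape 1; 50 GB remain.
Put 148 GB in tape 2; 52 GB remain.
Put 146 GB in tape 3; 54 GB remain.
Put 141 GB in tape 4; 59 GB remain.
Put 140 GB in tape 5; 60 GB remain.
Put 133 GB in tape 6; 67 GB remain.
Put 127 GB in tape 7; 73 GB remain.
Put 123 GB in tape 8; 77 GB remain.
Put 119 GB in tape 9; 81 GB remain.
Put 104 GB in tape 10; 96 GB remain.
Put 59 GB in tape 4; 0 GB remain.
Put 57 GB in tape 5; 3 GB remain.
Put 52 GB in tape 2; 0 GB remain.
Put 49 GB in tape 1; 1 GB remain.
Put 47 GB in tape 3; 7 GB remain.
Put 45 GB in tape 6; 22 GB remain.
Put 32 GB in tape 7; 41 GB remain.
Put 31 GB in tape 7; 10 GB remain.
Final tapes: [150,49] [148,52] [146,47] [141,59] [140,57] [133,45] [127,32,31] [123] [119] [104].

10 tapes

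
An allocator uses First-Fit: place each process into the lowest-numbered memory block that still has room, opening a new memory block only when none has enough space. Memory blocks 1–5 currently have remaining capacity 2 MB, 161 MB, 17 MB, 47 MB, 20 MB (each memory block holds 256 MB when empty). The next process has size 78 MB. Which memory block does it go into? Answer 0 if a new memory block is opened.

Memory blocks with room: memory block 2 (161 MB).
The first with room is memory block 2.

2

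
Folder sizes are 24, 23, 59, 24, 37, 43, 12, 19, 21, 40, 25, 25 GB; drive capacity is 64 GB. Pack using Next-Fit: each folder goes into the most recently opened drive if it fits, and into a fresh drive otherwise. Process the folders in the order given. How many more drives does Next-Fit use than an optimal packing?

Next-Fit: [24,23] [59] [24,37] [43,12] [19,21] [40] [25,25] → 7 drives.
Total size 352 GB; any packing needs at least ⌈352/64⌉ = 6 drives.
An optimal packing achieves that bound: [59] [43,21] [40,24] [37,25] [25,24,12] [23,19] → 6 drives.
Excess: 7 − 6 = 1.

1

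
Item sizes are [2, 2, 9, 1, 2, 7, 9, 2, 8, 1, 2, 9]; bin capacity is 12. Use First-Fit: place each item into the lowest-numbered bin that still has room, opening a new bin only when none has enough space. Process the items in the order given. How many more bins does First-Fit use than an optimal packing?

1

First-Fit: [2,2,1,2,2,1,2] [9] [7] [9] [8] [9] → 6 bins.
Total size 54; any packing needs at least ⌈54/12⌉ = 5 bins.
An optimal packing achieves that bound: [9,2,1] [9,2,1] [9,2] [8,2,2] [7] → 5 bins.
Excess: 6 − 5 = 1.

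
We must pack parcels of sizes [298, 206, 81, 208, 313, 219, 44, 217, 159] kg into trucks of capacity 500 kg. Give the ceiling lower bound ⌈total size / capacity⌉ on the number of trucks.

Total size = 298 + 206 + 81 + 208 + 313 + 219 + 44 + 217 + 159 = 1745 kg.
⌈1745 / 500⌉ = 4.

4 trucks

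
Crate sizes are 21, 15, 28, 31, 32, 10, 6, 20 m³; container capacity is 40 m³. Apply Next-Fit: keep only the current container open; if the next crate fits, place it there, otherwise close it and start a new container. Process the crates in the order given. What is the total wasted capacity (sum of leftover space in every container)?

21 m³ → container 1 (remaining 19 m³)
15 m³ → container 1 (remaining 4 m³)
28 m³ → container 2 (remaining 12 m³)
31 m³ → container 3 (remaining 9 m³)
32 m³ → container 4 (remaining 8 m³)
10 m³ → container 5 (remaining 30 m³)
6 m³ → container 5 (remaining 24 m³)
20 m³ → container 5 (remaining 4 m³)
5 containers × 40 m³ = 200 m³; used 163 m³; unused 37 m³.

37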